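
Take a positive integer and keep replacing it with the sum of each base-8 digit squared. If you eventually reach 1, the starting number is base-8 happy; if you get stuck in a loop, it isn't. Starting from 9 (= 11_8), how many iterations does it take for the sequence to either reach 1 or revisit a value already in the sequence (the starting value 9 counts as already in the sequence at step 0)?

4

9 = (1,1)_8 → 1² + 1² = 1 + 1 = 2
2 = (2)_8 → 2² = 4
4 = (4)_8 → 4² = 16
16 = (2,0)_8 → 2² + 0² = 4 + 0 = 4  — 4 repeats.
That took 4 steps.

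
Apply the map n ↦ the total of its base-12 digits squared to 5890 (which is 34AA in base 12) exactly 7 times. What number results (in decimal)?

89

5890 = (3,4,10,10)_12 → 3² + 4² + 10² + 10² = 9 + 16 + 100 + 100 = 225
225 = (1,6,9)_12 → 1² + 6² + 9² = 1 + 36 + 81 = 118
118 = (9,10)_12 → 9² + 10² = 81 + 100 = 181
181 = (1,3,1)_12 → 1² + 3² + 1² = 1 + 9 + 1 = 11
11 = (11)_12 → 11² = 121
121 = (10,1)_12 → 10² + 1² = 100 + 1 = 101
101 = (8,5)_12 → 8² + 5² = 64 + 25 = 89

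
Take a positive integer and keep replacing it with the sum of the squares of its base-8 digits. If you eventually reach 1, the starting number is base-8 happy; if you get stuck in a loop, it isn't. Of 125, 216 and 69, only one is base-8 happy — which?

125: 125 → 75 → 11 → 10 → 5 → 25 → 10  — repeats 10 (not base-8 happy)
216: 216 → 18 → 8 → 1  — reaches 1 (base-8 happy)
69: 69 → 26 → 13 → 26  — repeats 26 (not base-8 happy)

216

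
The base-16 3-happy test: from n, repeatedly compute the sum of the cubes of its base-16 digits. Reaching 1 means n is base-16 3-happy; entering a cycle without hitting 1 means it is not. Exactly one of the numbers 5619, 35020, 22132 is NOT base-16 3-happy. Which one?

5619: 5619 → 3528 → 4437 → 252 → 5103 → 6147 → 540 → 1737 → 2673 → 1344 → 189 → 3528  — repeats 3528 (not base-16 3-happy)
35020: 35020 → 4480 → 514 → 16 → 1  — reaches 1 (base-16 3-happy)
22132: 22132 → 748 → 4480 → 514 → 16 → 1  — reaches 1 (base-16 3-happy)

5619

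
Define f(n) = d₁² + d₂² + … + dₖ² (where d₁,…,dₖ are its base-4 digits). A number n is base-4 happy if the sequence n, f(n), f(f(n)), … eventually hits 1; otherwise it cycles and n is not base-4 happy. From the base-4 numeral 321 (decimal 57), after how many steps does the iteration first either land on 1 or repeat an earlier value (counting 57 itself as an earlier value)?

57 = (3,2,1)_4 → 3² + 2² + 1² = 9 + 4 + 1 = 14
14 = (3,2)_4 → 3² + 2² = 9 + 4 = 13
13 = (3,1)_4 → 3² + 1² = 9 + 1 = 10
10 = (2,2)_4 → 2² + 2² = 4 + 4 = 8
8 = (2,0)_4 → 2² + 0² = 4 + 0 = 4
4 = (1,0)_4 → 1² + 0² = 1 + 0 = 1  — reached 1.
That took 6 steps.

6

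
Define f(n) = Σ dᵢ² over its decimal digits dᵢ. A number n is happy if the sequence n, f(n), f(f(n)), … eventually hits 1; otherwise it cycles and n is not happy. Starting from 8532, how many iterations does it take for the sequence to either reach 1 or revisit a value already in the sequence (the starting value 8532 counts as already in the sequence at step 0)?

8532 → 8² + 5² + 3² + 2² = 102
102 → 1² + 0² + 2² = 5
5 → 5² = 25
25 → 2² + 5² = 29
29 → 2² + 9² = 85
85 → 8² + 5² = 89
89 → 8² + 9² = 145
145 → 1² + 4² + 5² = 42
42 → 4² + 2² = 20
20 → 2² + 0² = 4
4 → 4² = 16
16 → 1² + 6² = 37
37 → 3² + 7² = 58
58 → 5² + 8² = 89  — 89 repeats.
That took 14 steps.

14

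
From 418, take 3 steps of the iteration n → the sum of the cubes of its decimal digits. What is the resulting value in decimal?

418 → 4³ + 1³ + 8³ = 64 + 1 + 512 = 577
577 → 5³ + 7³ + 7³ = 125 + 343 + 343 = 811
811 → 8³ + 1³ + 1³ = 512 + 1 + 1 = 514

514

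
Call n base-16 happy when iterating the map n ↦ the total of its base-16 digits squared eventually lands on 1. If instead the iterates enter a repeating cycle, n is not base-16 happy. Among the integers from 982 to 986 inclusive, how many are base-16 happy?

982: 982 → 214 → 205 → 313 → 91 → 146 → 85 → 50 → 13 → 169 → 181 → 146  (repeats 146)
983: 983 → 227 → 205 → 313 → 91 → 146 → 85 → 50 → 13 → 169 → 181 → 146  (repeats 146)
984: 984 → 242 → 229 → 221 → 338 → 30 → 197 → 169 → 181 → 146 → 85 → 50 → 13 → 169  (repeats 169)
985: 985 → 259 → 10 → 100 → 52 → 25 → 82 → 29 → 170 → 200 → 208 → 169 → 181 → 146 → 85 → 50 → 13 → 169  (repeats 169)
986: 986 → 278 → 38 → 40 → 68 → 32 → 4 → 16 → 1  (reaches 1)
base-16 happy: 986

1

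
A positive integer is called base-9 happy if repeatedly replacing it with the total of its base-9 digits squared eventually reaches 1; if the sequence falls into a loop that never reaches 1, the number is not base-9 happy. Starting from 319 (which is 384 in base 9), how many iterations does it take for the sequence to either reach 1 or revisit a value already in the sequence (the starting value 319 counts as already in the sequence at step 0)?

319 = (3,8,4)_9 → 3² + 8² + 4² = 9 + 64 + 16 = 89
89 = (1,0,8)_9 → 1² + 0² + 8² = 1 + 0 + 64 = 65
65 = (7,2)_9 → 7² + 2² = 49 + 4 = 53
53 = (5,8)_9 → 5² + 8² = 25 + 64 = 89  — 89 repeats.
That took 4 steps.

4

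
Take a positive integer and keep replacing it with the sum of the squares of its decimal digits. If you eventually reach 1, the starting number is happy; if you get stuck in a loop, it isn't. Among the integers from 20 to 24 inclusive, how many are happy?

20: 20 → 4 → 16 → 37 → 58 → 89 → 145 → 42 → 20  — not happy
21: 21 → 5 → 25 → 29 → 85 → 89 → 145 → 42 → 20 → 4 → 16 → 37 → 58 → 89  — not happy
22: 22 → 8 → 64 → 52 → 29 → 85 → 89 → 145 → 42 → 20 → 4 → 16 → 37 → 58 → 89  — not happy
23: 23 → 13 → 10 → 1  — happy
24: 24 → 20 → 4 → 16 → 37 → 58 → 89 → 145 → 42 → 20  — not happy
happy: 23

1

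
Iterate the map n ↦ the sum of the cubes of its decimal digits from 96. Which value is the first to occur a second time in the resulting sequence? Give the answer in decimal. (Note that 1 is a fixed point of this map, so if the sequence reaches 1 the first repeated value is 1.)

153

96 → 9³ + 6³ = 729 + 216 = 945
945 → 9³ + 4³ + 5³ = 729 + 64 + 125 = 918
918 → 9³ + 1³ + 8³ = 729 + 1 + 512 = 1242
1242 → 1³ + 2³ + 4³ + 2³ = 1 + 8 + 64 + 8 = 81
81 → 8³ + 1³ = 512 + 1 = 513
513 → 5³ + 1³ + 3³ = 125 + 1 + 27 = 153
153 → 1³ + 5³ + 3³ = 1 + 125 + 27 = 153  — 153 already appeared earlier.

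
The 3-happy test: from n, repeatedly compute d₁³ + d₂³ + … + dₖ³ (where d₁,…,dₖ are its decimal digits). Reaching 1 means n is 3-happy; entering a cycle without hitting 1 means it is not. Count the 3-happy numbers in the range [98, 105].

1

98: 98 → 1241 → 74 → 407 → 407  (repeats 407)
99: 99 → 1458 → 702 → 351 → 153 → 153  (repeats 153)
100: 100 → 1  (reaches 1)
101: 101 → 2 → 8 → 512 → 134 → 92 → 737 → 713 → 371 → 371  (repeats 371)
102: 102 → 9 → 729 → 1080 → 513 → 153 → 153  (repeats 153)
103: 103 → 28 → 520 → 133 → 55 → 250 → 133  (repeats 133)
104: 104 → 65 → 341 → 92 → 737 → 713 → 371 → 371  (repeats 371)
105: 105 → 126 → 225 → 141 → 66 → 432 → 99 → 1458 → 702 → 351 → 153 → 153  (repeats 153)
3-happy: 100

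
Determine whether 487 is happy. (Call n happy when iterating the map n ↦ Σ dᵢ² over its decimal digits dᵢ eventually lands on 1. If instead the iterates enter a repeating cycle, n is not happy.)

487 → 129
129 → 86
86 → 100
100 → 1  — reached 1.

happy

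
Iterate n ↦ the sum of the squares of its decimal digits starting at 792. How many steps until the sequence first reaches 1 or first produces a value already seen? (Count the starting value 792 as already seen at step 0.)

12

792 → 7² + 9² + 2² = 49 + 81 + 4 = 134
134 → 1² + 3² + 4² = 1 + 9 + 16 = 26
26 → 2² + 6² = 4 + 36 = 40
40 → 4² + 0² = 16 + 0 = 16
16 → 1² + 6² = 1 + 36 = 37
37 → 3² + 7² = 9 + 49 = 58
58 → 5² + 8² = 25 + 64 = 89
89 → 8² + 9² = 64 + 81 = 145
145 → 1² + 4² + 5² = 1 + 16 + 25 = 42
42 → 4² + 2² = 16 + 4 = 20
20 → 2² + 0² = 4 + 0 = 4
4 → 4² = 16  — 16 repeats.
That took 12 steps.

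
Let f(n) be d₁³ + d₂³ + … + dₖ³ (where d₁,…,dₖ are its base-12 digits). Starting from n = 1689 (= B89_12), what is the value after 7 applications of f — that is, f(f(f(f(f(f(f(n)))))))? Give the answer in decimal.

593

1689 = (11,8,9)_12 → 2572
2572 = (1,5,10,4)_12 → 1190
1190 = (8,3,2)_12 → 547
547 = (3,9,7)_12 → 1099
1099 = (7,7,7)_12 → 1029
1029 = (7,1,9)_12 → 1073
1073 = (7,5,5)_12 → 593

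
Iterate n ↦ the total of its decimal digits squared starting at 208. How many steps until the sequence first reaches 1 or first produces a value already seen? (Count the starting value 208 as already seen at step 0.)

3

208 → 2² + 0² + 8² = 68
68 → 6² + 8² = 100
100 → 1² + 0² + 0² = 1  — reached 1.
That took 3 steps.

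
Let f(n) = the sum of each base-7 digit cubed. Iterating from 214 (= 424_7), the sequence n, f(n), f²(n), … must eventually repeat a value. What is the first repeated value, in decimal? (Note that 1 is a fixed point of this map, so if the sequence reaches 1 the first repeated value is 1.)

244

214 = (4,2,4)_7 → 4³ + 2³ + 4³ = 64 + 8 + 64 = 136
136 = (2,5,3)_7 → 2³ + 5³ + 3³ = 8 + 125 + 27 = 160
160 = (3,1,6)_7 → 3³ + 1³ + 6³ = 27 + 1 + 216 = 244
244 = (4,6,6)_7 → 4³ + 6³ + 6³ = 64 + 216 + 216 = 496
496 = (1,3,0,6)_7 → 1³ + 3³ + 0³ + 6³ = 1 + 27 + 0 + 216 = 244  — 244 already appeared earlier.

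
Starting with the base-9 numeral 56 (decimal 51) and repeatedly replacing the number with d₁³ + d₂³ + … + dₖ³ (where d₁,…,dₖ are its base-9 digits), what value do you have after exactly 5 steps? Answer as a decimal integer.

51 = (5,6)_9 → 341
341 = (4,1,8)_9 → 577
577 = (7,1,1)_9 → 345
345 = (4,2,3)_9 → 99
99 = (1,2,0)_9 → 9

9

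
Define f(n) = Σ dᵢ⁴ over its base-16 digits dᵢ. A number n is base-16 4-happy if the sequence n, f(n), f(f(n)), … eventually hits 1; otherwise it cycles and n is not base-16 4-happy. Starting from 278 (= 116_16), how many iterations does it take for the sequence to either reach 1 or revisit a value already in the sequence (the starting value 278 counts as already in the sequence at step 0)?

7

278 = (1,1,6)_16 → 1⁴ + 1⁴ + 6⁴ = 1 + 1 + 1296 = 1298
1298 = (5,1,2)_16 → 5⁴ + 1⁴ + 2⁴ = 625 + 1 + 16 = 642
642 = (2,8,2)_16 → 2⁴ + 8⁴ + 2⁴ = 16 + 4096 + 16 = 4128
4128 = (1,0,2,0)_16 → 1⁴ + 0⁴ + 2⁴ + 0⁴ = 1 + 0 + 16 + 0 = 17
17 = (1,1)_16 → 1⁴ + 1⁴ = 1 + 1 = 2
2 = (2)_16 → 2⁴ = 16
16 = (1,0)_16 → 1⁴ + 0⁴ = 1 + 0 = 1  — reached 1.
That took 7 steps.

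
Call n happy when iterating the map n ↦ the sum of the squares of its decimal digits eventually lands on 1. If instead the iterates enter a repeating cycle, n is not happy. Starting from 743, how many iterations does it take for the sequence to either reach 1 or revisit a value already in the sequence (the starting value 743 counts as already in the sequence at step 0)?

743 → 7² + 4² + 3² = 74
74 → 7² + 4² = 65
65 → 6² + 5² = 61
61 → 6² + 1² = 37
37 → 3² + 7² = 58
58 → 5² + 8² = 89
89 → 8² + 9² = 145
145 → 1² + 4² + 5² = 42
42 → 4² + 2² = 20
20 → 2² + 0² = 4
4 → 4² = 16
16 → 1² + 6² = 37  — 37 repeats.
That took 12 steps.

12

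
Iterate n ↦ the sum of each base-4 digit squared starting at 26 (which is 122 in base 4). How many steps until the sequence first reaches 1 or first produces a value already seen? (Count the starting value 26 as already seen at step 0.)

26 = (1,2,2)_4 → 1² + 2² + 2² = 1 + 4 + 4 = 9
9 = (2,1)_4 → 2² + 1² = 4 + 1 = 5
5 = (1,1)_4 → 1² + 1² = 1 + 1 = 2
2 = (2)_4 → 2² = 4
4 = (1,0)_4 → 1² + 0² = 1 + 0 = 1  — reached 1.
That took 5 steps.

5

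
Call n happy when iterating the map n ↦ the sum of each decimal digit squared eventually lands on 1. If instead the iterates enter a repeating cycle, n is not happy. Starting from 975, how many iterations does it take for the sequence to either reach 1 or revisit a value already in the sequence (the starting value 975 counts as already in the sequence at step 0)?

975 → 9² + 7² + 5² = 81 + 49 + 25 = 155
155 → 1² + 5² + 5² = 1 + 25 + 25 = 51
51 → 5² + 1² = 25 + 1 = 26
26 → 2² + 6² = 4 + 36 = 40
40 → 4² + 0² = 16 + 0 = 16
16 → 1² + 6² = 1 + 36 = 37
37 → 3² + 7² = 9 + 49 = 58
58 → 5² + 8² = 25 + 64 = 89
89 → 8² + 9² = 64 + 81 = 145
145 → 1² + 4² + 5² = 1 + 16 + 25 = 42
42 → 4² + 2² = 16 + 4 = 20
20 → 2² + 0² = 4 + 0 = 4
4 → 4² = 16  — 16 repeats.
That took 13 steps.

13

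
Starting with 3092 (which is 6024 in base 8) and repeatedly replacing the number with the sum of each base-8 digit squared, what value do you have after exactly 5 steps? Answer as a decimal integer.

3092 = (6,0,2,4)_8 → 6² + 0² + 2² + 4² = 36 + 0 + 4 + 16 = 56
56 = (7,0)_8 → 7² + 0² = 49 + 0 = 49
49 = (6,1)_8 → 6² + 1² = 36 + 1 = 37
37 = (4,5)_8 → 4² + 5² = 16 + 25 = 41
41 = (5,1)_8 → 5² + 1² = 25 + 1 = 26

26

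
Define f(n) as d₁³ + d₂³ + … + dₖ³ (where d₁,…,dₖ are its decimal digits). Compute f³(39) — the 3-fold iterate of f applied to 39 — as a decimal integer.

39 → 3³ + 9³ = 27 + 729 = 756
756 → 7³ + 5³ + 6³ = 343 + 125 + 216 = 684
684 → 6³ + 8³ + 4³ = 216 + 512 + 64 = 792

792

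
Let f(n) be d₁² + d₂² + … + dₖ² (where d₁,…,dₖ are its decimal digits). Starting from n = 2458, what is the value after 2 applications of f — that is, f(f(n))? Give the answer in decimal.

2458 → 2² + 4² + 5² + 8² = 109
109 → 1² + 0² + 9² = 82

82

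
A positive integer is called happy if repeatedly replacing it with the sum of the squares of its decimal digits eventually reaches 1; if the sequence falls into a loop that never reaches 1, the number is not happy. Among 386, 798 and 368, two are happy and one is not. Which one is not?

798

386: 386 → 109 → 82 → 68 → 100 → 1  — reaches 1 (happy)
798: 798 → 194 → 98 → 145 → 42 → 20 → 4 → 16 → 37 → 58 → 89 → 145  — repeats 145 (not happy)
368: 368 → 109 → 82 → 68 → 100 → 1  — reaches 1 (happy)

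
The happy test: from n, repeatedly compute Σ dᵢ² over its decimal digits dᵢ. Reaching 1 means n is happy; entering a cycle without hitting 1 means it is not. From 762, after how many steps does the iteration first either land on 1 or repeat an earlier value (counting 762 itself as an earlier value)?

9

762 → 7² + 6² + 2² = 89
89 → 8² + 9² = 145
145 → 1² + 4² + 5² = 42
42 → 4² + 2² = 20
20 → 2² + 0² = 4
4 → 4² = 16
16 → 1² + 6² = 37
37 → 3² + 7² = 58
58 → 5² + 8² = 89  — 89 repeats.
That took 9 steps.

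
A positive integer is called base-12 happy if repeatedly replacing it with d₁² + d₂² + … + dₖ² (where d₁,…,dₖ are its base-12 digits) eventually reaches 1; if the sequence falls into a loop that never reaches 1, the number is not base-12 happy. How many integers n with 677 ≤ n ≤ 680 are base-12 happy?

677: 677 → 105 → 145 → 2 → 4 → 16 → 17 → 26 → 8 → 64 → 41 → 34 → 104 → 128 → 164 → 66 → 61 → 26  — not base-12 happy
678: 678 → 116 → 145 → 2 → 4 → 16 → 17 → 26 → 8 → 64 → 41 → 34 → 104 → 128 → 164 → 66 → 61 → 26  — not base-12 happy
679: 679 → 129 → 181 → 11 → 121 → 101 → 89 → 74 → 40 → 25 → 5 → 25  — not base-12 happy
680: 680 → 144 → 1  — base-12 happy
base-12 happy: 680

1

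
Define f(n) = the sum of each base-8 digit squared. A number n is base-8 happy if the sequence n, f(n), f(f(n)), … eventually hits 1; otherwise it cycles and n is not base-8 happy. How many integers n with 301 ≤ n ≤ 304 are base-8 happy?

301: 301 → 66 → 5 → 25 → 10 → 5  (repeats 5)
302: 302 → 77 → 27 → 18 → 8 → 1  (reaches 1)
303: 303 → 90 → 14 → 37 → 41 → 26 → 13 → 26  (repeats 26)
304: 304 → 52 → 52  (repeats 52)
base-8 happy: 302

1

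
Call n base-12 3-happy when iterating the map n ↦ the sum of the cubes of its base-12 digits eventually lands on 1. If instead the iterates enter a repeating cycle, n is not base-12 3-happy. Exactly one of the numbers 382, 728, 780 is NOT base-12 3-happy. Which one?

382

382: 382 → 1351 → 1136 → 1855 → 1344 → 793 → 342 → 288 → 8 → 512 → 755 → 1464 → 1008 → 343 → 415 → 1351  — repeats 1351 (not base-12 3-happy)
728: 728 → 637 → 190 → 1028 → 856 → 1520 → 1728 → 1  — reaches 1 (base-12 3-happy)
780: 780 → 250 → 1513 → 1217 → 762 → 368 → 736 → 190 → 1028 → 856 → 1520 → 1728 → 1  — reaches 1 (base-12 3-happy)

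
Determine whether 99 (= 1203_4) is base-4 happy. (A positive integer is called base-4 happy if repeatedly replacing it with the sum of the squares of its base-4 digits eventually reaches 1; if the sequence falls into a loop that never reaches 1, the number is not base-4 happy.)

base-4 happy

99 = (1,2,0,3)_4 → 1² + 2² + 0² + 3² = 14
14 = (3,2)_4 → 3² + 2² = 13
13 = (3,1)_4 → 3² + 1² = 10
10 = (2,2)_4 → 2² + 2² = 8
8 = (2,0)_4 → 2² + 0² = 4
4 = (1,0)_4 → 1² + 0² = 1  — reached 1.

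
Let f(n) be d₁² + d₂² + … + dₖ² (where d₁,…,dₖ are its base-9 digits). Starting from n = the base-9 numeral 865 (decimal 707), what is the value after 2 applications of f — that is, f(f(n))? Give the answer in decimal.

81

707 = (8,6,5)_9 → 125
125 = (1,4,8)_9 → 81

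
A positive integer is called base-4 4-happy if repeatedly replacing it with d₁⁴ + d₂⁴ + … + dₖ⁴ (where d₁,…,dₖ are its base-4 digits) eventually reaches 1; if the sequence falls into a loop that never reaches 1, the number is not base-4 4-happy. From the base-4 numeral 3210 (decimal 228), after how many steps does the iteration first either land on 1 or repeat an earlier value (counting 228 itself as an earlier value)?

6

228 = (3,2,1,0)_4 → 3⁴ + 2⁴ + 1⁴ + 0⁴ = 98
98 = (1,2,0,2)_4 → 1⁴ + 2⁴ + 0⁴ + 2⁴ = 33
33 = (2,0,1)_4 → 2⁴ + 0⁴ + 1⁴ = 17
17 = (1,0,1)_4 → 1⁴ + 0⁴ + 1⁴ = 2
2 = (2)_4 → 2⁴ = 16
16 = (1,0,0)_4 → 1⁴ + 0⁴ + 0⁴ = 1  — reached 1.
That took 6 steps.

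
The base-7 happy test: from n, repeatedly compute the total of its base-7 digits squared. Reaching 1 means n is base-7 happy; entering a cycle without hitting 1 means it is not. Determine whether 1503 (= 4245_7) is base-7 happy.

not base-7 happy

1503 = (4,2,4,5)_7 → 4² + 2² + 4² + 5² = 16 + 4 + 16 + 25 = 61
61 = (1,1,5)_7 → 1² + 1² + 5² = 1 + 1 + 25 = 27
27 = (3,6)_7 → 3² + 6² = 9 + 36 = 45
45 = (6,3)_7 → 6² + 3² = 36 + 9 = 45  — 45 already seen; the sequence cycles without reaching 1.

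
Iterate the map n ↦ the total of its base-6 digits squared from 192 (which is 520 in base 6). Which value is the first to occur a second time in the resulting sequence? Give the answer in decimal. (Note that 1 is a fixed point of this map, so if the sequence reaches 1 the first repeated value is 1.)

29

192 = (5,2,0)_6 → 5² + 2² + 0² = 29
29 = (4,5)_6 → 4² + 5² = 41
41 = (1,0,5)_6 → 1² + 0² + 5² = 26
26 = (4,2)_6 → 4² + 2² = 20
20 = (3,2)_6 → 3² + 2² = 13
13 = (2,1)_6 → 2² + 1² = 5
5 = (5)_6 → 5² = 25
25 = (4,1)_6 → 4² + 1² = 17
17 = (2,5)_6 → 2² + 5² = 29  — 29 already appeared earlier.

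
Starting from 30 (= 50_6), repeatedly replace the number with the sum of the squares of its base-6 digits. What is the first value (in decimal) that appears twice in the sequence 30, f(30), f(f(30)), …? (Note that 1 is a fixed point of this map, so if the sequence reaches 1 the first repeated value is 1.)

25

30 = (5,0)_6 → 5² + 0² = 25
25 = (4,1)_6 → 4² + 1² = 17
17 = (2,5)_6 → 2² + 5² = 29
29 = (4,5)_6 → 4² + 5² = 41
41 = (1,0,5)_6 → 1² + 0² + 5² = 26
26 = (4,2)_6 → 4² + 2² = 20
20 = (3,2)_6 → 3² + 2² = 13
13 = (2,1)_6 → 2² + 1² = 5
5 = (5)_6 → 5² = 25  — 25 already appeared earlier.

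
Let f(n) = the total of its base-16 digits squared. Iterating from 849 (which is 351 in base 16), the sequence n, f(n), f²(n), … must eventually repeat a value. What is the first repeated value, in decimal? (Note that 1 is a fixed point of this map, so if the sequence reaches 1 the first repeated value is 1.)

849 = (3,5,1)_16 → 3² + 5² + 1² = 35
35 = (2,3)_16 → 2² + 3² = 13
13 = (13)_16 → 13² = 169
169 = (10,9)_16 → 10² + 9² = 181
181 = (11,5)_16 → 11² + 5² = 146
146 = (9,2)_16 → 9² + 2² = 85
85 = (5,5)_16 → 5² + 5² = 50
50 = (3,2)_16 → 3² + 2² = 13  — 13 already appeared earlier.

13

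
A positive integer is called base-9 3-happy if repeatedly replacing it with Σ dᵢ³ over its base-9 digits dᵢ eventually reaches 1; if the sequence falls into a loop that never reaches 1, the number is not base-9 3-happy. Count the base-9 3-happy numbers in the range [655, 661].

1

655: 655 → 855 → 127 → 127  — not base-9 3-happy
656: 656 → 1024 → 496 → 218 → 232 → 694 → 638 → 1198 → 470 → 476 → 980 → 540 → 432 → 152 → 856 → 128 → 134 → 638  — not base-9 3-happy
657: 657 → 513 → 243 → 27 → 27  — not base-9 3-happy
658: 658 → 514 → 244 → 28 → 28  — not base-9 3-happy
659: 659 → 521 → 755 → 521  — not base-9 3-happy
660: 660 → 540 → 432 → 152 → 856 → 128 → 134 → 638 → 1198 → 470 → 476 → 980 → 540  — not base-9 3-happy
661: 661 → 577 → 345 → 99 → 9 → 1  — base-9 3-happy
base-9 3-happy: 661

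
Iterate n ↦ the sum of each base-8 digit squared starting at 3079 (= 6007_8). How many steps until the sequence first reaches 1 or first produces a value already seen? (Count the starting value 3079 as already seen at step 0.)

9

3079 = (6,0,0,7)_8 → 6² + 0² + 0² + 7² = 36 + 0 + 0 + 49 = 85
85 = (1,2,5)_8 → 1² + 2² + 5² = 1 + 4 + 25 = 30
30 = (3,6)_8 → 3² + 6² = 9 + 36 = 45
45 = (5,5)_8 → 5² + 5² = 25 + 25 = 50
50 = (6,2)_8 → 6² + 2² = 36 + 4 = 40
40 = (5,0)_8 → 5² + 0² = 25 + 0 = 25
25 = (3,1)_8 → 3² + 1² = 9 + 1 = 10
10 = (1,2)_8 → 1² + 2² = 1 + 4 = 5
5 = (5)_8 → 5² = 25  — 25 repeats.
That took 9 steps.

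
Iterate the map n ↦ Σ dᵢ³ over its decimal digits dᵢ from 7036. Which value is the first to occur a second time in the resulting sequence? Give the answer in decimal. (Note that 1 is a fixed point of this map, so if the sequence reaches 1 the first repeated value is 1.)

370

7036 → 7³ + 0³ + 3³ + 6³ = 586
586 → 5³ + 8³ + 6³ = 853
853 → 8³ + 5³ + 3³ = 664
664 → 6³ + 6³ + 4³ = 496
496 → 4³ + 9³ + 6³ = 1009
1009 → 1³ + 0³ + 0³ + 9³ = 730
730 → 7³ + 3³ + 0³ = 370
370 → 3³ + 7³ + 0³ = 370  — 370 already appeared earlier.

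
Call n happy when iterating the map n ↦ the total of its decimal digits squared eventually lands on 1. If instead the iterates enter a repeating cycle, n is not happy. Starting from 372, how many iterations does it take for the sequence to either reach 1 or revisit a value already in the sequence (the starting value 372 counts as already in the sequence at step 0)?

372 → 3² + 7² + 2² = 9 + 49 + 4 = 62
62 → 6² + 2² = 36 + 4 = 40
40 → 4² + 0² = 16 + 0 = 16
16 → 1² + 6² = 1 + 36 = 37
37 → 3² + 7² = 9 + 49 = 58
58 → 5² + 8² = 25 + 64 = 89
89 → 8² + 9² = 64 + 81 = 145
145 → 1² + 4² + 5² = 1 + 16 + 25 = 42
42 → 4² + 2² = 16 + 4 = 20
20 → 2² + 0² = 4 + 0 = 4
4 → 4² = 16  — 16 repeats.
That took 11 steps.

11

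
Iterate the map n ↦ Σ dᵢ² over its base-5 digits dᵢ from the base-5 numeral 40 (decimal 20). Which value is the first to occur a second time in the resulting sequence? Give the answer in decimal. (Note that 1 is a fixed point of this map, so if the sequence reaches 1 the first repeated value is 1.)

16

20 = (4,0)_5 → 4² + 0² = 16
16 = (3,1)_5 → 3² + 1² = 10
10 = (2,0)_5 → 2² + 0² = 4
4 = (4)_5 → 4² = 16  — 16 already appeared earlier.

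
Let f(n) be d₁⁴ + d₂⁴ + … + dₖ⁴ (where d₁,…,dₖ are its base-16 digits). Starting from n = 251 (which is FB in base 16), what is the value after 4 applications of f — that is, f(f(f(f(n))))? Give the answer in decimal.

251 = (15,11)_16 → 15⁴ + 11⁴ = 50625 + 14641 = 65266
65266 = (15,14,15,2)_16 → 15⁴ + 14⁴ + 15⁴ + 2⁴ = 50625 + 38416 + 50625 + 16 = 139682
139682 = (2,2,1,10,2)_16 → 2⁴ + 2⁴ + 1⁴ + 10⁴ + 2⁴ = 16 + 16 + 1 + 10000 + 16 = 10049
10049 = (2,7,4,1)_16 → 2⁴ + 7⁴ + 4⁴ + 1⁴ = 16 + 2401 + 256 + 1 = 2674

2674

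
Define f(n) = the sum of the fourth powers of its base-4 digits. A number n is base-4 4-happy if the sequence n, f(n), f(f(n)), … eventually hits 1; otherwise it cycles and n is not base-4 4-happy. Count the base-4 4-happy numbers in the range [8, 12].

8: 8 → 16 → 1  — base-4 4-happy
9: 9 → 17 → 2 → 16 → 1  — base-4 4-happy
10: 10 → 32 → 16 → 1  — base-4 4-happy
11: 11 → 97 → 18 → 17 → 2 → 16 → 1  — base-4 4-happy
12: 12 → 81 → 3 → 81  — not base-4 4-happy
base-4 4-happy: 8, 9, 10, 11

4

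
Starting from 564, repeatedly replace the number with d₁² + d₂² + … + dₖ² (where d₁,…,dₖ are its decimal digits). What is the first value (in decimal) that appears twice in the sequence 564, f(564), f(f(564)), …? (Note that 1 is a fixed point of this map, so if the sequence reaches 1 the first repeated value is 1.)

145

564 → 77
77 → 98
98 → 145
145 → 42
42 → 20
20 → 4
4 → 16
16 → 37
37 → 58
58 → 89
89 → 145  — 145 already appeared earlier.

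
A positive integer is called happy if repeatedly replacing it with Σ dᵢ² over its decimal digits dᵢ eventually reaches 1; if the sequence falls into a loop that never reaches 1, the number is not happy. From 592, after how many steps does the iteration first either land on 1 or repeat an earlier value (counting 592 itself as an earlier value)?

11

592 → 5² + 9² + 2² = 110
110 → 1² + 1² + 0² = 2
2 → 2² = 4
4 → 4² = 16
16 → 1² + 6² = 37
37 → 3² + 7² = 58
58 → 5² + 8² = 89
89 → 8² + 9² = 145
145 → 1² + 4² + 5² = 42
42 → 4² + 2² = 20
20 → 2² + 0² = 4  — 4 repeats.
That took 11 steps.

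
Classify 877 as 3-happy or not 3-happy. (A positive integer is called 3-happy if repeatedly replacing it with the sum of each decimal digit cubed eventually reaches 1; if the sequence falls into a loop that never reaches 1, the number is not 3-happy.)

877 → 8³ + 7³ + 7³ = 512 + 343 + 343 = 1198
1198 → 1³ + 1³ + 9³ + 8³ = 1 + 1 + 729 + 512 = 1243
1243 → 1³ + 2³ + 4³ + 3³ = 1 + 8 + 64 + 27 = 100
100 → 1³ + 0³ + 0³ = 1 + 0 + 0 = 1  — reached 1.

3-happy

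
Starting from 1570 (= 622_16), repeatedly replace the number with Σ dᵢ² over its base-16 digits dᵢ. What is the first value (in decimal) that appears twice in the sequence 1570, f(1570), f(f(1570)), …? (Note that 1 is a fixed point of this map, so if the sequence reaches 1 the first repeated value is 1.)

169

1570 = (6,2,2)_16 → 6² + 2² + 2² = 36 + 4 + 4 = 44
44 = (2,12)_16 → 2² + 12² = 4 + 144 = 148
148 = (9,4)_16 → 9² + 4² = 81 + 16 = 97
97 = (6,1)_16 → 6² + 1² = 36 + 1 = 37
37 = (2,5)_16 → 2² + 5² = 4 + 25 = 29
29 = (1,13)_16 → 1² + 13² = 1 + 169 = 170
170 = (10,10)_16 → 10² + 10² = 100 + 100 = 200
200 = (12,8)_16 → 12² + 8² = 144 + 64 = 208
208 = (13,0)_16 → 13² + 0² = 169 + 0 = 169
169 = (10,9)_16 → 10² + 9² = 100 + 81 = 181
181 = (11,5)_16 → 11² + 5² = 121 + 25 = 146
146 = (9,2)_16 → 9² + 2² = 81 + 4 = 85
85 = (5,5)_16 → 5² + 5² = 25 + 25 = 50
50 = (3,2)_16 → 3² + 2² = 9 + 4 = 13
13 = (13)_16 → 13² = 169  — 169 already appeared earlier.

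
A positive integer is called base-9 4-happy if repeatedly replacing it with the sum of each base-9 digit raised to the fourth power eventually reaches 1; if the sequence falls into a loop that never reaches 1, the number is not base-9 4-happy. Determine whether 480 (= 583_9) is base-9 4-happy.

480 = (5,8,3)_9 → 5⁴ + 8⁴ + 3⁴ = 625 + 4096 + 81 = 4802
4802 = (6,5,2,5)_9 → 6⁴ + 5⁴ + 2⁴ + 5⁴ = 1296 + 625 + 16 + 625 = 2562
2562 = (3,4,5,6)_9 → 3⁴ + 4⁴ + 5⁴ + 6⁴ = 81 + 256 + 625 + 1296 = 2258
2258 = (3,0,7,8)_9 → 3⁴ + 0⁴ + 7⁴ + 8⁴ = 81 + 0 + 2401 + 4096 = 6578
6578 = (1,0,0,1,8)_9 → 1⁴ + 0⁴ + 0⁴ + 1⁴ + 8⁴ = 1 + 0 + 0 + 1 + 4096 = 4098
4098 = (5,5,5,3)_9 → 5⁴ + 5⁴ + 5⁴ + 3⁴ = 625 + 625 + 625 + 81 = 1956
1956 = (2,6,1,3)_9 → 2⁴ + 6⁴ + 1⁴ + 3⁴ = 16 + 1296 + 1 + 81 = 1394
1394 = (1,8,1,8)_9 → 1⁴ + 8⁴ + 1⁴ + 8⁴ = 1 + 4096 + 1 + 4096 = 8194
8194 = (1,2,2,1,4)_9 → 1⁴ + 2⁴ + 2⁴ + 1⁴ + 4⁴ = 1 + 16 + 16 + 1 + 256 = 290
290 = (3,5,2)_9 → 3⁴ + 5⁴ + 2⁴ = 81 + 625 + 16 = 722
722 = (8,8,2)_9 → 8⁴ + 8⁴ + 2⁴ = 4096 + 4096 + 16 = 8208
8208 = (1,2,2,3,0)_9 → 1⁴ + 2⁴ + 2⁴ + 3⁴ + 0⁴ = 1 + 16 + 16 + 81 + 0 = 114
114 = (1,3,6)_9 → 1⁴ + 3⁴ + 6⁴ = 1 + 81 + 1296 = 1378
1378 = (1,8,0,1)_9 → 1⁴ + 8⁴ + 0⁴ + 1⁴ = 1 + 4096 + 0 + 1 = 4098  — 4098 already seen; the sequence cycles without reaching 1.

not base-9 4-happy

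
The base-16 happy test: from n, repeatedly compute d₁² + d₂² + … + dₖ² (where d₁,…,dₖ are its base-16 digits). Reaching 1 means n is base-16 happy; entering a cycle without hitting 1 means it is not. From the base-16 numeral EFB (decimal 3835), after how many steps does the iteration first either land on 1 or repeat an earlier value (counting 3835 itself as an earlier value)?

11

3835 = (14,15,11)_16 → 542
542 = (2,1,14)_16 → 201
201 = (12,9)_16 → 225
225 = (14,1)_16 → 197
197 = (12,5)_16 → 169
169 = (10,9)_16 → 181
181 = (11,5)_16 → 146
146 = (9,2)_16 → 85
85 = (5,5)_16 → 50
50 = (3,2)_16 → 13
13 = (13)_16 → 169  — 169 repeats.
That took 11 steps.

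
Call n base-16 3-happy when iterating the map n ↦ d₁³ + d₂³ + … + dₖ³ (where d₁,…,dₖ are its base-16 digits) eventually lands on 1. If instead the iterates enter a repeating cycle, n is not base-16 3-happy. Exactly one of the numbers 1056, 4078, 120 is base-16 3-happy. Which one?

4078

1056: 1056 → 72 → 576 → 72  — repeats 72 (not base-16 3-happy)
4078: 4078 → 8863 → 4120 → 514 → 16 → 1  — reaches 1 (base-16 3-happy)
120: 120 → 855 → 495 → 6120 → 3600 → 2745 → 3060 → 4770 → 1017 → 4131 → 36 → 72 → 576 → 72  — repeats 72 (not base-16 3-happy)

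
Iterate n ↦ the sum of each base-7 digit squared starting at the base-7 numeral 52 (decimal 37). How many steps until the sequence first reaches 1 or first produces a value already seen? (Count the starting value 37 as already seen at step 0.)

37 = (5,2)_7 → 5² + 2² = 25 + 4 = 29
29 = (4,1)_7 → 4² + 1² = 16 + 1 = 17
17 = (2,3)_7 → 2² + 3² = 4 + 9 = 13
13 = (1,6)_7 → 1² + 6² = 1 + 36 = 37  — 37 repeats.
That took 4 steps.

4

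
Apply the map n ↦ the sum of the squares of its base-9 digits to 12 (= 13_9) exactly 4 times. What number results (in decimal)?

12 = (1,3)_9 → 1² + 3² = 10
10 = (1,1)_9 → 1² + 1² = 2
2 = (2)_9 → 2² = 4
4 = (4)_9 → 4² = 16

16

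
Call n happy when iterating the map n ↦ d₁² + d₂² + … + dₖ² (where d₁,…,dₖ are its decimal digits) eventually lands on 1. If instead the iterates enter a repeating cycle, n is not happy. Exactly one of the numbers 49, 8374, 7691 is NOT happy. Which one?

49: 49 → 97 → 130 → 10 → 1  — reaches 1 (happy)
8374: 8374 → 138 → 74 → 65 → 61 → 37 → 58 → 89 → 145 → 42 → 20 → 4 → 16 → 37  — repeats 37 (not happy)
7691: 7691 → 167 → 86 → 100 → 1  — reaches 1 (happy)

8374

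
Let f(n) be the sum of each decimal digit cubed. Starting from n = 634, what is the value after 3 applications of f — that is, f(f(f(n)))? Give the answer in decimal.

634 → 6³ + 3³ + 4³ = 216 + 27 + 64 = 307
307 → 3³ + 0³ + 7³ = 27 + 0 + 343 = 370
370 → 3³ + 7³ + 0³ = 27 + 343 + 0 = 370

370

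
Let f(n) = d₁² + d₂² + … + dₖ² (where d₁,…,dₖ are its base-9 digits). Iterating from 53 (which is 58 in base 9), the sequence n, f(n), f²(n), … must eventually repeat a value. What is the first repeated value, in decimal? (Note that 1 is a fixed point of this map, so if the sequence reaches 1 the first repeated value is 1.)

53 = (5,8)_9 → 5² + 8² = 89
89 = (1,0,8)_9 → 1² + 0² + 8² = 65
65 = (7,2)_9 → 7² + 2² = 53  — 53 already appeared earlier.

53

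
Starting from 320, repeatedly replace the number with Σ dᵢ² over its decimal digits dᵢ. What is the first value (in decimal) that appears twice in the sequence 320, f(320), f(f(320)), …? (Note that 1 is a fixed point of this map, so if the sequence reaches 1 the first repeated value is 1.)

320 → 3² + 2² + 0² = 13
13 → 1² + 3² = 10
10 → 1² + 0² = 1  — reached the fixed point 1.
1 → 1, so 1 is the first repeated value.

1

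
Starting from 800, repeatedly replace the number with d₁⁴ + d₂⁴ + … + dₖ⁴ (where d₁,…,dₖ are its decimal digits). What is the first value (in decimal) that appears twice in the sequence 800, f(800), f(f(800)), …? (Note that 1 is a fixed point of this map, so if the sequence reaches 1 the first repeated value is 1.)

4179

800 → 8⁴ + 0⁴ + 0⁴ = 4096 + 0 + 0 = 4096
4096 → 4⁴ + 0⁴ + 9⁴ + 6⁴ = 256 + 0 + 6561 + 1296 = 8113
8113 → 8⁴ + 1⁴ + 1⁴ + 3⁴ = 4096 + 1 + 1 + 81 = 4179
4179 → 4⁴ + 1⁴ + 7⁴ + 9⁴ = 256 + 1 + 2401 + 6561 = 9219
9219 → 9⁴ + 2⁴ + 1⁴ + 9⁴ = 6561 + 16 + 1 + 6561 = 13139
13139 → 1⁴ + 3⁴ + 1⁴ + 3⁴ + 9⁴ = 1 + 81 + 1 + 81 + 6561 = 6725
6725 → 6⁴ + 7⁴ + 2⁴ + 5⁴ = 1296 + 2401 + 16 + 625 = 4338
4338 → 4⁴ + 3⁴ + 3⁴ + 8⁴ = 256 + 81 + 81 + 4096 = 4514
4514 → 4⁴ + 5⁴ + 1⁴ + 4⁴ = 256 + 625 + 1 + 256 = 1138
1138 → 1⁴ + 1⁴ + 3⁴ + 8⁴ = 1 + 1 + 81 + 4096 = 4179  — 4179 already appeared earlier.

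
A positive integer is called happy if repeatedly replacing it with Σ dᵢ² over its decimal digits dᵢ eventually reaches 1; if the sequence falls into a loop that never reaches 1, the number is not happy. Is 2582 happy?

2582 → 2² + 5² + 8² + 2² = 97
97 → 9² + 7² = 130
130 → 1² + 3² + 0² = 10
10 → 1² + 0² = 1  — reached 1.

happy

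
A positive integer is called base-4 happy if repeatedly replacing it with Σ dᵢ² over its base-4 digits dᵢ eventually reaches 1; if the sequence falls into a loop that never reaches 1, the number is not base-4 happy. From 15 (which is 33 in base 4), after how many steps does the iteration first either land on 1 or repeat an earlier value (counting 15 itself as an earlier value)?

15 = (3,3)_4 → 3² + 3² = 9 + 9 = 18
18 = (1,0,2)_4 → 1² + 0² + 2² = 1 + 0 + 4 = 5
5 = (1,1)_4 → 1² + 1² = 1 + 1 = 2
2 = (2)_4 → 2² = 4
4 = (1,0)_4 → 1² + 0² = 1 + 0 = 1  — reached 1.
That took 5 steps.

5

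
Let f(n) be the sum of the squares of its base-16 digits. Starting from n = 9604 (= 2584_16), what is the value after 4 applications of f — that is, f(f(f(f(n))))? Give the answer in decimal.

9604 = (2,5,8,4)_16 → 2² + 5² + 8² + 4² = 4 + 25 + 64 + 16 = 109
109 = (6,13)_16 → 6² + 13² = 36 + 169 = 205
205 = (12,13)_16 → 12² + 13² = 144 + 169 = 313
313 = (1,3,9)_16 → 1² + 3² + 9² = 1 + 9 + 81 = 91

91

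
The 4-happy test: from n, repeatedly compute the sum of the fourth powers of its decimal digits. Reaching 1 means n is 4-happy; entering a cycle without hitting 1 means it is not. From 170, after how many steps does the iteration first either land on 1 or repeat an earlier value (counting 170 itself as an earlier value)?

4

170 → 1⁴ + 7⁴ + 0⁴ = 1 + 2401 + 0 = 2402
2402 → 2⁴ + 4⁴ + 0⁴ + 2⁴ = 16 + 256 + 0 + 16 = 288
288 → 2⁴ + 8⁴ + 8⁴ = 16 + 4096 + 4096 = 8208
8208 → 8⁴ + 2⁴ + 0⁴ + 8⁴ = 4096 + 16 + 0 + 4096 = 8208  — 8208 repeats.
That took 4 steps.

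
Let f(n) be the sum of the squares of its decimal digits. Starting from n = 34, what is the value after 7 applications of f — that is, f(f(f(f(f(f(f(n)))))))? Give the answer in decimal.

20

34 → 3² + 4² = 25
25 → 2² + 5² = 29
29 → 2² + 9² = 85
85 → 8² + 5² = 89
89 → 8² + 9² = 145
145 → 1² + 4² + 5² = 42
42 → 4² + 2² = 20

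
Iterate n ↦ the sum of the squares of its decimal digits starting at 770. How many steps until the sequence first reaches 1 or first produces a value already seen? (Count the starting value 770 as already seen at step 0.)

770 → 7² + 7² + 0² = 49 + 49 + 0 = 98
98 → 9² + 8² = 81 + 64 = 145
145 → 1² + 4² + 5² = 1 + 16 + 25 = 42
42 → 4² + 2² = 16 + 4 = 20
20 → 2² + 0² = 4 + 0 = 4
4 → 4² = 16
16 → 1² + 6² = 1 + 36 = 37
37 → 3² + 7² = 9 + 49 = 58
58 → 5² + 8² = 25 + 64 = 89
89 → 8² + 9² = 64 + 81 = 145  — 145 repeats.
That took 10 steps.

10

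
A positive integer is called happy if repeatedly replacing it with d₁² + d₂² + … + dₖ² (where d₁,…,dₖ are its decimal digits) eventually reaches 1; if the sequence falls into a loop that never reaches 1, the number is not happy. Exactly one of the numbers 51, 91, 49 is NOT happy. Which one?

51

51: 51 → 26 → 40 → 16 → 37 → 58 → 89 → 145 → 42 → 20 → 4 → 16  — repeats 16 (not happy)
91: 91 → 82 → 68 → 100 → 1  — reaches 1 (happy)
49: 49 → 97 → 130 → 10 → 1  — reaches 1 (happy)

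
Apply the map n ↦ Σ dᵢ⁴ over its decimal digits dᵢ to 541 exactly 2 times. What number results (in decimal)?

8208

541 → 5⁴ + 4⁴ + 1⁴ = 882
882 → 8⁴ + 8⁴ + 2⁴ = 8208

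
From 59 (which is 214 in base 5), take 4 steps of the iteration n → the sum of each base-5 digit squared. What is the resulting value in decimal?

13

59 = (2,1,4)_5 → 2² + 1² + 4² = 4 + 1 + 16 = 21
21 = (4,1)_5 → 4² + 1² = 16 + 1 = 17
17 = (3,2)_5 → 3² + 2² = 9 + 4 = 13
13 = (2,3)_5 → 2² + 3² = 4 + 9 = 13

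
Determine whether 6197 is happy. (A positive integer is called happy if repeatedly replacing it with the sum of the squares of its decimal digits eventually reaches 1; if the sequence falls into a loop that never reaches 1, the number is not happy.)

happy

6197 → 6² + 1² + 9² + 7² = 167
167 → 1² + 6² + 7² = 86
86 → 8² + 6² = 100
100 → 1² + 0² + 0² = 1  — reached 1.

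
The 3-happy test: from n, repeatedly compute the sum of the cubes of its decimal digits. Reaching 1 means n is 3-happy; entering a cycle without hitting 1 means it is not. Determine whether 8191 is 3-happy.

3-happy

8191 → 8³ + 1³ + 9³ + 1³ = 512 + 1 + 729 + 1 = 1243
1243 → 1³ + 2³ + 4³ + 3³ = 1 + 8 + 64 + 27 = 100
100 → 1³ + 0³ + 0³ = 1 + 0 + 0 = 1  — reached 1.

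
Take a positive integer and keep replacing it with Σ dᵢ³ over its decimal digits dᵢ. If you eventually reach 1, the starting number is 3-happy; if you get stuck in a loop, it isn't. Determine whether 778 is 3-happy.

778 → 7³ + 7³ + 8³ = 343 + 343 + 512 = 1198
1198 → 1³ + 1³ + 9³ + 8³ = 1 + 1 + 729 + 512 = 1243
1243 → 1³ + 2³ + 4³ + 3³ = 1 + 8 + 64 + 27 = 100
100 → 1³ + 0³ + 0³ = 1 + 0 + 0 = 1  — reached 1.

3-happy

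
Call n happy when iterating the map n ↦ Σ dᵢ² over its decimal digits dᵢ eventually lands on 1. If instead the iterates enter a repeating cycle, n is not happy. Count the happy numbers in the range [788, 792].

788: 788 → 177 → 99 → 162 → 41 → 17 → 50 → 25 → 29 → 85 → 89 → 145 → 42 → 20 → 4 → 16 → 37 → 58 → 89  — not happy
789: 789 → 194 → 98 → 145 → 42 → 20 → 4 → 16 → 37 → 58 → 89 → 145  — not happy
790: 790 → 130 → 10 → 1  — happy
791: 791 → 131 → 11 → 2 → 4 → 16 → 37 → 58 → 89 → 145 → 42 → 20 → 4  — not happy
792: 792 → 134 → 26 → 40 → 16 → 37 → 58 → 89 → 145 → 42 → 20 → 4 → 16  — not happy
happy: 790

1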